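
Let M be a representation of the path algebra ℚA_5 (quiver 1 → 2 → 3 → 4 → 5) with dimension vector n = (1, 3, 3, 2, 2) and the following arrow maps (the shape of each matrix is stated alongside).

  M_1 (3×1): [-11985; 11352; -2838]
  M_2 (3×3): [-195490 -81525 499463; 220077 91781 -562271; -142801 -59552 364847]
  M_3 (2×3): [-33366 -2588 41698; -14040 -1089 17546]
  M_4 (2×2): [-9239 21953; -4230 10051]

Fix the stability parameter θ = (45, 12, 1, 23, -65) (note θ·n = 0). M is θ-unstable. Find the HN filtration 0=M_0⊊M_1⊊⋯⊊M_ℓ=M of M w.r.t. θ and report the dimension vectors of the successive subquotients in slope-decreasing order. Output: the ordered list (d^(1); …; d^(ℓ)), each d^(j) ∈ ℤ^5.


Interval decomposition of M: I[1,5], I[2,3], I[2,5].
HN type (ℓ=3): μ^(1)=13/2; μ^(2)=16/5; μ^(3)=-29/4

((0, 1, 1, 0, 0); (1, 1, 1, 1, 1); (0, 1, 1, 1, 1))


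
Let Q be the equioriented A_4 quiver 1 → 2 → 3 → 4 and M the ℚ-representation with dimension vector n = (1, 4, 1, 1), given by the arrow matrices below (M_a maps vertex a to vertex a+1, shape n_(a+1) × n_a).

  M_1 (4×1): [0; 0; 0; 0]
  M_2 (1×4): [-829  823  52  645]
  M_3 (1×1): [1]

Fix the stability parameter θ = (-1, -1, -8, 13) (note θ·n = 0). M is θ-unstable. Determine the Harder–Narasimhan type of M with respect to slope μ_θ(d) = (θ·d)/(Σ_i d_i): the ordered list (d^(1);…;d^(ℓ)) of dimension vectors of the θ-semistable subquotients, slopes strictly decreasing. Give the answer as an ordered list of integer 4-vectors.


Via rank(M_{q-1}∘⋯∘M_p): M ≅ I[1,1], I[2,2]^3, I[2,4].
μ_θ-semistable layers: μ^(1)=13; μ^(2)=-1; μ^(3)=-9/2

((0, 0, 0, 1); (1, 3, 0, 0); (0, 1, 1, 0))


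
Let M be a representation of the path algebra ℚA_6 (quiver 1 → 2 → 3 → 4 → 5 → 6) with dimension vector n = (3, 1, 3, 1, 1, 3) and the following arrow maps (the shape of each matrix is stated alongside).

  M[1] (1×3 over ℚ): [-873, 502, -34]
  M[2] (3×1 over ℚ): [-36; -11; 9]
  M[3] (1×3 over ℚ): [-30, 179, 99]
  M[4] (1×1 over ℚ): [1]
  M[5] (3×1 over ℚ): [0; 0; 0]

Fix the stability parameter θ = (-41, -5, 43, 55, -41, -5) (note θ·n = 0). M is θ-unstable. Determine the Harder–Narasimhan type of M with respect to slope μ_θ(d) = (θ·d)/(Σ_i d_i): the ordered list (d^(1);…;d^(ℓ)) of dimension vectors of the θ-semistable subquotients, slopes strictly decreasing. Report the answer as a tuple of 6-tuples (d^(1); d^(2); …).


Interval decomposition of M: I[1,1]^2, I[1,5], I[3,3]^2, I[6,6]^3.
HN type (ℓ=4): μ^(1)=43; μ^(2)=19; μ^(3)=-5; μ^(4)=-41

((0, 0, 2, 0, 0, 0); (0, 0, 1, 1, 1, 0); (0, 1, 0, 0, 0, 3); (3, 0, 0, 0, 0, 0))


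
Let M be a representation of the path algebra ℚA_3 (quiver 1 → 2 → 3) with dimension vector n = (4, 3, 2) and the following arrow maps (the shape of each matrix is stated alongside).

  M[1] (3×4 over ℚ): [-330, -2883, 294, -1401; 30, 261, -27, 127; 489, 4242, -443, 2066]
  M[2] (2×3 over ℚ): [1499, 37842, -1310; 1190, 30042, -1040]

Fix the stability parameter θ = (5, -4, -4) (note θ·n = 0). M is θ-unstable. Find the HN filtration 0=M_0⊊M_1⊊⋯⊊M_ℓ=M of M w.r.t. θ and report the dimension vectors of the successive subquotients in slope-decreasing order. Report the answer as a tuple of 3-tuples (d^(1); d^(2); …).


Barcode: M ≅ I[1,1], I[1,2], I[1,3]^2. HN layers by μ_θ (3 steps, strictly decreasing):
  μ^(1)=5; μ^(2)=1/2; μ^(3)=-1

((1, 0, 0); (1, 1, 0); (2, 2, 2))


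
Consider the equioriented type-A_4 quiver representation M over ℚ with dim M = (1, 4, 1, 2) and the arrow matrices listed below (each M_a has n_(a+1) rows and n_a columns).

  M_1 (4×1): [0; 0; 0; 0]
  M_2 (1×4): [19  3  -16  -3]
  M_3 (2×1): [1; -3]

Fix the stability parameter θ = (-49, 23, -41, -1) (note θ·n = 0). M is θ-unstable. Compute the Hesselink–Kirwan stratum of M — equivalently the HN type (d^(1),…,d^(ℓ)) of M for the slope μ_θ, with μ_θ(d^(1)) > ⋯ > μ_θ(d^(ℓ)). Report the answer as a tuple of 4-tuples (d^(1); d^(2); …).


Via rank(M_{q-1}∘⋯∘M_p): M ≅ I[1,1], I[2,2]^3, I[2,4], I[4,4].
μ_θ-semistable layers: μ^(1)=23; μ^(2)=-1; μ^(3)=-9; μ^(4)=-49

((0, 3, 0, 0); (0, 0, 0, 2); (0, 1, 1, 0); (1, 0, 0, 0))


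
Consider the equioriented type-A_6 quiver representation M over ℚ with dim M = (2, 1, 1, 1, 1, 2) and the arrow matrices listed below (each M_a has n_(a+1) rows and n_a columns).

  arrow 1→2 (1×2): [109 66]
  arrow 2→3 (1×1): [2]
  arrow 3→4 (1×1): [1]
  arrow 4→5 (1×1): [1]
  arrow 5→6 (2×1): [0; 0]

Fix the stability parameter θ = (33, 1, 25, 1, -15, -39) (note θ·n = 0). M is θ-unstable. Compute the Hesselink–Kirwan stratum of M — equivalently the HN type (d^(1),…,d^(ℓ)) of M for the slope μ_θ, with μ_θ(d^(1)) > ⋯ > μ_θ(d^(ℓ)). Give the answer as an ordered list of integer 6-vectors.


Via rank(M_{q-1}∘⋯∘M_p): M ≅ I[1,1], I[1,5], I[6,6]^2.
μ_θ-semistable layers: μ^(1)=33; μ^(2)=9; μ^(3)=-39

((1, 0, 0, 0, 0, 0); (1, 1, 1, 1, 1, 0); (0, 0, 0, 0, 0, 2))


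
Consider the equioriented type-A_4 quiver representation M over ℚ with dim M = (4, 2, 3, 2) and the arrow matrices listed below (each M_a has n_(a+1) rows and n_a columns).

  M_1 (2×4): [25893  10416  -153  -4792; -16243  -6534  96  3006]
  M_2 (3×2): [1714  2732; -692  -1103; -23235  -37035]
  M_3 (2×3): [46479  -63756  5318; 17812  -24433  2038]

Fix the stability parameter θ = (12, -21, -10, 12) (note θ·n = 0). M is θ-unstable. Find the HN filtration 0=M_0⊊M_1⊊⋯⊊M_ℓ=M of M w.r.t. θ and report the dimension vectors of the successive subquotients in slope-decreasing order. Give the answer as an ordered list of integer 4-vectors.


Barcode: M ≅ I[1,1]^2, I[1,3], I[1,4], I[3,4]. HN layers by μ_θ (3 steps, strictly decreasing):
  μ^(1)=12; μ^(2)=-19/3; μ^(3)=-10

((2, 0, 0, 2); (2, 2, 2, 0); (0, 0, 1, 0))


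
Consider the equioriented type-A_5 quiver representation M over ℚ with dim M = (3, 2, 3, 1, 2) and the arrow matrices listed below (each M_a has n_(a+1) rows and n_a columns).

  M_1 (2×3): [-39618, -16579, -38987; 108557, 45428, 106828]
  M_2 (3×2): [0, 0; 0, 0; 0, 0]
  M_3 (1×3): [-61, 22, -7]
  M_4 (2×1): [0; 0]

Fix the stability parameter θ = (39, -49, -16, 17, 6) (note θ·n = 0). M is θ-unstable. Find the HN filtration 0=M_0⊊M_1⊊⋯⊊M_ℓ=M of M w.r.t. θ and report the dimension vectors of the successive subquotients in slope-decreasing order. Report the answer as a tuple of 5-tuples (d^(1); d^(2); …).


Interval decomposition of M: I[1,1], I[1,2]^2, I[3,3]^2, I[3,4], I[5,5]^2.
HN type (ℓ=5): μ^(1)=39; μ^(2)=17; μ^(3)=6; μ^(4)=-5; μ^(5)=-16

((1, 0, 0, 0, 0); (0, 0, 0, 1, 0); (0, 0, 0, 0, 2); (2, 2, 0, 0, 0); (0, 0, 3, 0, 0))


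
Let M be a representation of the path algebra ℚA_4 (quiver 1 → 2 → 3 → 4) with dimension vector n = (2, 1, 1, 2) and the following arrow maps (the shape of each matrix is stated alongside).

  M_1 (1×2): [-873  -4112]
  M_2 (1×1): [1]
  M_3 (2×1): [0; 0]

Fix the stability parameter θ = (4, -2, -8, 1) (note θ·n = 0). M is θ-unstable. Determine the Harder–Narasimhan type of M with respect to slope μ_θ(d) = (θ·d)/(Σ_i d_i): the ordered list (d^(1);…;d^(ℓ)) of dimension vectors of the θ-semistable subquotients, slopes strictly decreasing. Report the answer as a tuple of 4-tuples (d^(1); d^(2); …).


Via rank(M_{q-1}∘⋯∘M_p): M ≅ I[1,1], I[1,3], I[4,4]^2.
μ_θ-semistable layers: μ^(1)=4; μ^(2)=1; μ^(3)=-2

((1, 0, 0, 0); (0, 0, 0, 2); (1, 1, 1, 0))


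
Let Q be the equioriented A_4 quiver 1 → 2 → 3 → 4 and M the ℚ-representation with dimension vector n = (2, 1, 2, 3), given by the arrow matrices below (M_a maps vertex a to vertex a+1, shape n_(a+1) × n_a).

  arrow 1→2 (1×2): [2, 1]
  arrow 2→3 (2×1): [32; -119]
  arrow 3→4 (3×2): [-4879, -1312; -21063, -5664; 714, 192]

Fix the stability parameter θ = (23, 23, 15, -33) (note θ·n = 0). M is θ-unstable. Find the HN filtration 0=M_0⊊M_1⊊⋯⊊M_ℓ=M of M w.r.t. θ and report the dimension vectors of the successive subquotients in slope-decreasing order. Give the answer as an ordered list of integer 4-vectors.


Barcode: M ≅ I[1,1], I[1,3], I[3,4], I[4,4]^2. HN layers by μ_θ (4 steps, strictly decreasing):
  μ^(1)=23; μ^(2)=61/3; μ^(3)=-9; μ^(4)=-33

((1, 0, 0, 0); (1, 1, 1, 0); (0, 0, 1, 1); (0, 0, 0, 2))


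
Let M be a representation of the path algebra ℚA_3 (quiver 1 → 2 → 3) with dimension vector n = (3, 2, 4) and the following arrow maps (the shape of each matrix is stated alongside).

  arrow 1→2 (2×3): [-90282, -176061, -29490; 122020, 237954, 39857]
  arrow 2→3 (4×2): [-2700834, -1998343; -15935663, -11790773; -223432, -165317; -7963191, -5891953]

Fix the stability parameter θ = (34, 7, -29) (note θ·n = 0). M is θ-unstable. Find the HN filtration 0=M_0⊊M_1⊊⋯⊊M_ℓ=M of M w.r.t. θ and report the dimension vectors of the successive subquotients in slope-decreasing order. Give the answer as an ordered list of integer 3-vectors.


Via rank(M_{q-1}∘⋯∘M_p): M ≅ I[1,1], I[1,3]^2, I[3,3]^2.
μ_θ-semistable layers: μ^(1)=34; μ^(2)=4; μ^(3)=-29

((1, 0, 0); (2, 2, 2); (0, 0, 2))


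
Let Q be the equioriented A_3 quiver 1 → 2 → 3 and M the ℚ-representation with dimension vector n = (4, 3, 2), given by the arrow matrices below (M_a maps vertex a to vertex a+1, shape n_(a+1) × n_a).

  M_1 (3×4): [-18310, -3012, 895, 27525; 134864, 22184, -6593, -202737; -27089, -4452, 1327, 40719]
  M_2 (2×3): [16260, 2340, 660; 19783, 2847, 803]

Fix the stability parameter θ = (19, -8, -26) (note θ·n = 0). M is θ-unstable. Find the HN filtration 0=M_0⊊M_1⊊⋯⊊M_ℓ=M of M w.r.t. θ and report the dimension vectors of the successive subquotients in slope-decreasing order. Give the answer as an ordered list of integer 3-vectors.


Barcode: M ≅ I[1,1], I[1,2]^2, I[1,3], I[3,3]. HN layers by μ_θ (4 steps, strictly decreasing):
  μ^(1)=19; μ^(2)=11/2; μ^(3)=-5; μ^(4)=-26

((1, 0, 0); (2, 2, 0); (1, 1, 1); (0, 0, 1))


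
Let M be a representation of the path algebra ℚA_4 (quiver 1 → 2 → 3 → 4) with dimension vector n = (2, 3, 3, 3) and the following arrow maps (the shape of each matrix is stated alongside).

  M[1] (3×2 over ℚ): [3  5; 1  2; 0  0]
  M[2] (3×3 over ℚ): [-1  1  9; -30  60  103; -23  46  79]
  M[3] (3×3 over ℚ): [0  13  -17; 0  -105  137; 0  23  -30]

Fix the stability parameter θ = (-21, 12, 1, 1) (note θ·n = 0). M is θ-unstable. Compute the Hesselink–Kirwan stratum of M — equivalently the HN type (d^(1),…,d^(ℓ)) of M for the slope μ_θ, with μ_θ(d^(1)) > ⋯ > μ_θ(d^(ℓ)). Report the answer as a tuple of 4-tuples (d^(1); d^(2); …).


Barcode: M ≅ I[1,3], I[1,4], I[2,4], I[4,4]. HN layers by μ_θ (4 steps, strictly decreasing):
  μ^(1)=13/2; μ^(2)=14/3; μ^(3)=1; μ^(4)=-21

((0, 1, 1, 0); (0, 2, 2, 2); (0, 0, 0, 1); (2, 0, 0, 0))


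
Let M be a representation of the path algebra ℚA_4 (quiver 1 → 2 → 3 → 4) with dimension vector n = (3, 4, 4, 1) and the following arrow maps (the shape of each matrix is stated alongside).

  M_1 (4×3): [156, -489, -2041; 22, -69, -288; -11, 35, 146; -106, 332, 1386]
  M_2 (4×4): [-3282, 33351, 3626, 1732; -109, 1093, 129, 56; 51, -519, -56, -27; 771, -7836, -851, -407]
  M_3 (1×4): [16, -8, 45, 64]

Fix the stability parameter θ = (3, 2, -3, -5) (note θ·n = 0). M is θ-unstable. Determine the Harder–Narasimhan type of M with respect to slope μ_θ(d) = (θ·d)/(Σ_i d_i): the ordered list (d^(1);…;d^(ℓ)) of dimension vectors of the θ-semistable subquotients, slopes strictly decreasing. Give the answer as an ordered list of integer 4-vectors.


Via rank(M_{q-1}∘⋯∘M_p): M ≅ I[1,3]^2, I[1,4], I[2,3].
μ_θ-semistable layers: μ^(1)=2/3; μ^(2)=-1/2; μ^(3)=-3/4

((2, 2, 2, 0); (0, 1, 1, 0); (1, 1, 1, 1))


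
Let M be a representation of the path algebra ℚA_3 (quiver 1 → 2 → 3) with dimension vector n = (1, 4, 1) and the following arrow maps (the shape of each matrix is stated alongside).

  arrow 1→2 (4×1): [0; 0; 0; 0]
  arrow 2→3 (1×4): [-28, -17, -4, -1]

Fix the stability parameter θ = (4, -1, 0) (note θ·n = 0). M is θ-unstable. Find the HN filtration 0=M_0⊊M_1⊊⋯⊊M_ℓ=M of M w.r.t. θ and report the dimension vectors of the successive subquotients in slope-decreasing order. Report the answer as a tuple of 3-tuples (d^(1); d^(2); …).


Via rank(M_{q-1}∘⋯∘M_p): M ≅ I[1,1], I[2,2]^3, I[2,3].
μ_θ-semistable layers: μ^(1)=4; μ^(2)=0; μ^(3)=-1

((1, 0, 0); (0, 0, 1); (0, 4, 0))


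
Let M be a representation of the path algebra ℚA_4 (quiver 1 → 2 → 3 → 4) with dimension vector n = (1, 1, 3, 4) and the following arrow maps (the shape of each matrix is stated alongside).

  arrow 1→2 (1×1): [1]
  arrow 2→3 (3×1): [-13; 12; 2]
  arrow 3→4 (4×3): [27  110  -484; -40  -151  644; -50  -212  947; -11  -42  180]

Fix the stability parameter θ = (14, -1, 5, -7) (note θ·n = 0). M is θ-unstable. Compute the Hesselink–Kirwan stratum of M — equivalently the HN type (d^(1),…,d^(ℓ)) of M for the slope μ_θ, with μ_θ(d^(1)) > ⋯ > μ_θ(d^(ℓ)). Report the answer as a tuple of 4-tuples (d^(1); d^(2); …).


Interval decomposition of M: I[1,4], I[3,4]^2, I[4,4].
HN type (ℓ=3): μ^(1)=11/4; μ^(2)=-1; μ^(3)=-7

((1, 1, 1, 1); (0, 0, 2, 2); (0, 0, 0, 1))


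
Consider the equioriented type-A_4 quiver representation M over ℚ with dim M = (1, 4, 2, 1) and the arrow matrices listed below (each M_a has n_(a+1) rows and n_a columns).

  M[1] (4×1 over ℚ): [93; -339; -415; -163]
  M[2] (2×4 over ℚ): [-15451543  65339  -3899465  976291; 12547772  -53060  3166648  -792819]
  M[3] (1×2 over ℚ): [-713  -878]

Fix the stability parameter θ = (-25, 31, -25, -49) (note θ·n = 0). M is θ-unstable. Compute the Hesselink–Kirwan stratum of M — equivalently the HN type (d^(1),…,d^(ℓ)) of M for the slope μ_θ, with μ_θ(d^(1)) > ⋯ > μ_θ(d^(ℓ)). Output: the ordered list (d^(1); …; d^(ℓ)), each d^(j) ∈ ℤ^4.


Via rank(M_{q-1}∘⋯∘M_p): M ≅ I[1,3], I[2,2]^2, I[2,4].
μ_θ-semistable layers: μ^(1)=31; μ^(2)=3; μ^(3)=-43/3; μ^(4)=-25

((0, 2, 0, 0); (0, 1, 1, 0); (0, 1, 1, 1); (1, 0, 0, 0))


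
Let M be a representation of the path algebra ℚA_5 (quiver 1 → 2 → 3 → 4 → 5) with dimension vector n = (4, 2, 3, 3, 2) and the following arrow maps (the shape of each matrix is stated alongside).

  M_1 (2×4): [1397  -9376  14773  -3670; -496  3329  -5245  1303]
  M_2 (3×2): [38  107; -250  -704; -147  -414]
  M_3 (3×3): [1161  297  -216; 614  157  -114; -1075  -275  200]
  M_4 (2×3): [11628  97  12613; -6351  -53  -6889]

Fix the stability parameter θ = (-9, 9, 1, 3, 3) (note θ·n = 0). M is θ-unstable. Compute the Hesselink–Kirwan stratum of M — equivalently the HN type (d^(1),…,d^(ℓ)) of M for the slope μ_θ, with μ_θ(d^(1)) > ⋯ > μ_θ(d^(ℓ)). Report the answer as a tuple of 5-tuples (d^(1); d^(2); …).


Via rank(M_{q-1}∘⋯∘M_p): M ≅ I[1,1]^2, I[1,3], I[1,5], I[3,5], I[4,4].
μ_θ-semistable layers: μ^(1)=5; μ^(2)=4; μ^(3)=3; μ^(4)=1; μ^(5)=-9

((0, 1, 1, 0, 0); (0, 1, 1, 1, 1); (0, 0, 0, 2, 1); (0, 0, 1, 0, 0); (4, 0, 0, 0, 0))


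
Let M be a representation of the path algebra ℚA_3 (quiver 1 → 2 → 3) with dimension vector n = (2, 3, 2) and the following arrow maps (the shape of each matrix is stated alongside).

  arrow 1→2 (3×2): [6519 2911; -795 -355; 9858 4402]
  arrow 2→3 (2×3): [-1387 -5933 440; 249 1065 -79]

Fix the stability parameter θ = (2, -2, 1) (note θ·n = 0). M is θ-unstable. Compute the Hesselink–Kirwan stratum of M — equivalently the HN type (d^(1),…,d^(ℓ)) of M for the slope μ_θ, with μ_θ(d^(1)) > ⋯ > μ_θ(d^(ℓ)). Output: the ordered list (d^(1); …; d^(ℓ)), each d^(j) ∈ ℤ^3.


Interval decomposition of M: I[1,1], I[1,3], I[2,2], I[2,3].
HN type (ℓ=4): μ^(1)=2; μ^(2)=1; μ^(3)=0; μ^(4)=-2

((1, 0, 0); (0, 0, 2); (1, 1, 0); (0, 2, 0))


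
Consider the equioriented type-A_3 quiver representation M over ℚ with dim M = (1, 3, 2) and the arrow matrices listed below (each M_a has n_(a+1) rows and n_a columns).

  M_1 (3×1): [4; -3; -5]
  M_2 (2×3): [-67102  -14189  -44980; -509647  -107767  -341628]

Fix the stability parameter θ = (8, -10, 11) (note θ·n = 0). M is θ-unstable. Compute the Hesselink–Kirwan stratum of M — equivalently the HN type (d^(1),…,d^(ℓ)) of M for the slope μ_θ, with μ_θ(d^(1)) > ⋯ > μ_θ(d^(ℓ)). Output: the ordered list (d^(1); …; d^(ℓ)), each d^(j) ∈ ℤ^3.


Interval decomposition of M: I[1,3], I[2,2], I[2,3].
HN type (ℓ=3): μ^(1)=11; μ^(2)=-1; μ^(3)=-10

((0, 0, 2); (1, 1, 0); (0, 2, 0))


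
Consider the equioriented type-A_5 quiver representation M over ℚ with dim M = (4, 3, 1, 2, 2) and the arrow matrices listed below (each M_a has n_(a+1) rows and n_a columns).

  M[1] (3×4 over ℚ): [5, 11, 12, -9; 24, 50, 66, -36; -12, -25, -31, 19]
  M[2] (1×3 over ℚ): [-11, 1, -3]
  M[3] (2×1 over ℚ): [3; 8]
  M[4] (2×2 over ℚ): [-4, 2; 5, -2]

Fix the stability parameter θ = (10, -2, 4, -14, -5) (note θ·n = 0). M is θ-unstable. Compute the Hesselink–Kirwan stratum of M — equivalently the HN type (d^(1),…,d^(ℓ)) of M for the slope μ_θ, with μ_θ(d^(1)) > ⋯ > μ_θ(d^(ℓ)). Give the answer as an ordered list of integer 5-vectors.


Barcode: M ≅ I[1,1], I[1,2]^2, I[1,5], I[4,5]. HN layers by μ_θ (5 steps, strictly decreasing):
  μ^(1)=10; μ^(2)=4; μ^(3)=-7/5; μ^(4)=-5; μ^(5)=-14

((1, 0, 0, 0, 0); (2, 2, 0, 0, 0); (1, 1, 1, 1, 1); (0, 0, 0, 0, 1); (0, 0, 0, 1, 0))


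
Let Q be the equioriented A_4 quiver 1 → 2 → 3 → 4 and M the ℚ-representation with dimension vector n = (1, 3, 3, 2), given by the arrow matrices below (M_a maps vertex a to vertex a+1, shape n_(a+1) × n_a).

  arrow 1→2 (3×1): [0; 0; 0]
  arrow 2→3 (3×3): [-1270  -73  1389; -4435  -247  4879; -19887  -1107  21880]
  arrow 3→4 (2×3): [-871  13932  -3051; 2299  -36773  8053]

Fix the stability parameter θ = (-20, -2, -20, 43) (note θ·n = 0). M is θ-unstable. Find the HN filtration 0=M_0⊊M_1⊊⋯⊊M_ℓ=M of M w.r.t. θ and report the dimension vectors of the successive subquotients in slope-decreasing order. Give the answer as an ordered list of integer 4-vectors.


Interval decomposition of M: I[1,1], I[2,3], I[2,4]^2.
HN type (ℓ=3): μ^(1)=43; μ^(2)=-11; μ^(3)=-20

((0, 0, 0, 2); (0, 3, 3, 0); (1, 0, 0, 0))


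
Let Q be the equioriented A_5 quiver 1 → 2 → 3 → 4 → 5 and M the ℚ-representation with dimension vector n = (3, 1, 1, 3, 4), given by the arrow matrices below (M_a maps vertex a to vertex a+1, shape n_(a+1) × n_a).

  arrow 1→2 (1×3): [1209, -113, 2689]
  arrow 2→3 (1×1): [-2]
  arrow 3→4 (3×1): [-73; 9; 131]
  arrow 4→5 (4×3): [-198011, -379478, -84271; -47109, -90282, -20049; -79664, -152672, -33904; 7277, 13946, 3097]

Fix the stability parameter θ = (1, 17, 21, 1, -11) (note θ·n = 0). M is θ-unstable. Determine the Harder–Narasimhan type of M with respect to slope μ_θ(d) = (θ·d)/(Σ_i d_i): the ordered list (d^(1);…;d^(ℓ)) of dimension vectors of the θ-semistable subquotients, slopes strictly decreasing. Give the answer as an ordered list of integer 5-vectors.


Interval decomposition of M: I[1,1]^2, I[1,4], I[4,4], I[4,5], I[5,5]^3.
HN type (ℓ=4): μ^(1)=13; μ^(2)=1; μ^(3)=-5; μ^(4)=-11

((0, 1, 1, 1, 0); (3, 0, 0, 1, 0); (0, 0, 0, 1, 1); (0, 0, 0, 0, 3))


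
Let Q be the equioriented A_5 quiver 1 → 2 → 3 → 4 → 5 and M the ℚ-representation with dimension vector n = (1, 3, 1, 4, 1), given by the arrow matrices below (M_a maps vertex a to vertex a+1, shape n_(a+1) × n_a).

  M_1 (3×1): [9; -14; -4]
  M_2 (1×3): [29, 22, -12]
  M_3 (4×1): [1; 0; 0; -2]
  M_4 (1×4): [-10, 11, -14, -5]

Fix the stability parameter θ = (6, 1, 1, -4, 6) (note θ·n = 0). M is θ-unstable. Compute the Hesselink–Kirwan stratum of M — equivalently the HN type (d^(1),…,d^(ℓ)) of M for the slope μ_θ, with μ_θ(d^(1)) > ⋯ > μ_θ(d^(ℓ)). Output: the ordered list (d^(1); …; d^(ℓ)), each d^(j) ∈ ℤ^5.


Via rank(M_{q-1}∘⋯∘M_p): M ≅ I[1,4], I[2,2]^2, I[4,4]^2, I[4,5].
μ_θ-semistable layers: μ^(1)=6; μ^(2)=1; μ^(3)=-4

((0, 0, 0, 0, 1); (1, 3, 1, 1, 0); (0, 0, 0, 3, 0))


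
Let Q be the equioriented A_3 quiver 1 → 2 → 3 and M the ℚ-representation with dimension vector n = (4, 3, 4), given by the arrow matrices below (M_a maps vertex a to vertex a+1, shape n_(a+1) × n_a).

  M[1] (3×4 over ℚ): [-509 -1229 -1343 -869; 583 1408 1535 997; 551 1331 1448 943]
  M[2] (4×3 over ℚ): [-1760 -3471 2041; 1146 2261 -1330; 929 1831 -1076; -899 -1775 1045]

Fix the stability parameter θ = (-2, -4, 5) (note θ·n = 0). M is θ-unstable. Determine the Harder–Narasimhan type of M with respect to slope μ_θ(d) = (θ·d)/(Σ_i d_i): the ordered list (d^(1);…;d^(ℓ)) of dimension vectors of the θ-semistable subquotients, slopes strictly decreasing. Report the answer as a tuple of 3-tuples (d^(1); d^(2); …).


Interval decomposition of M: I[1,1], I[1,3]^3, I[3,3].
HN type (ℓ=3): μ^(1)=5; μ^(2)=-2; μ^(3)=-3

((0, 0, 4); (1, 0, 0); (3, 3, 0))


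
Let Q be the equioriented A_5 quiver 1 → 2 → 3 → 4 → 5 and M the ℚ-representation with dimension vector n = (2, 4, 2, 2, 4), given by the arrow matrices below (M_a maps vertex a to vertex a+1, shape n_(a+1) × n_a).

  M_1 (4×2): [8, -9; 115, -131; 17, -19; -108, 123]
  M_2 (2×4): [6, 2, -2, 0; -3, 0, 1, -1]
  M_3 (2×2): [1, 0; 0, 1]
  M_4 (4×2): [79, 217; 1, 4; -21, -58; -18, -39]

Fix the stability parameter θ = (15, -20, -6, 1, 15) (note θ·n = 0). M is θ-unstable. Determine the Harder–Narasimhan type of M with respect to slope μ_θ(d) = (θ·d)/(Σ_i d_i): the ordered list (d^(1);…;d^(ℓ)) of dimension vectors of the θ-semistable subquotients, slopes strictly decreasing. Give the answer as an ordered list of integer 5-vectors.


Via rank(M_{q-1}∘⋯∘M_p): M ≅ I[1,5]^2, I[2,2]^2, I[5,5]^2.
μ_θ-semistable layers: μ^(1)=15; μ^(2)=1; μ^(3)=-11/3; μ^(4)=-20

((0, 0, 0, 0, 4); (0, 0, 0, 2, 0); (2, 2, 2, 0, 0); (0, 2, 0, 0, 0))


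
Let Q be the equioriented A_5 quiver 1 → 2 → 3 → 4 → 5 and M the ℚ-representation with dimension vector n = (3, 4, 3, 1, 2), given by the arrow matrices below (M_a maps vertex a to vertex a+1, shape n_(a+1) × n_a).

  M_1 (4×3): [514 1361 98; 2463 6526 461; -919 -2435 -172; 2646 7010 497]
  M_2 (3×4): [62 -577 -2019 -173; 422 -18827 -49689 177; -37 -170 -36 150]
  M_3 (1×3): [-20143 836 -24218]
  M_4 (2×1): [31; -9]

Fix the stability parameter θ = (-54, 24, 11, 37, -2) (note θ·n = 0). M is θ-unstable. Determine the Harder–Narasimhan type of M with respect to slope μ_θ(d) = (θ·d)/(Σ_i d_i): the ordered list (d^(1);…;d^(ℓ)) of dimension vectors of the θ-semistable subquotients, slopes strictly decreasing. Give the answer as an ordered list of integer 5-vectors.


Via rank(M_{q-1}∘⋯∘M_p): M ≅ I[1,2], I[1,3], I[1,5], I[2,2], I[3,3], I[5,5].
μ_θ-semistable layers: μ^(1)=24; μ^(2)=35/2; μ^(3)=11; μ^(4)=-2; μ^(5)=-54

((0, 2, 0, 0, 0); (0, 2, 2, 1, 1); (0, 0, 1, 0, 0); (0, 0, 0, 0, 1); (3, 0, 0, 0, 0))


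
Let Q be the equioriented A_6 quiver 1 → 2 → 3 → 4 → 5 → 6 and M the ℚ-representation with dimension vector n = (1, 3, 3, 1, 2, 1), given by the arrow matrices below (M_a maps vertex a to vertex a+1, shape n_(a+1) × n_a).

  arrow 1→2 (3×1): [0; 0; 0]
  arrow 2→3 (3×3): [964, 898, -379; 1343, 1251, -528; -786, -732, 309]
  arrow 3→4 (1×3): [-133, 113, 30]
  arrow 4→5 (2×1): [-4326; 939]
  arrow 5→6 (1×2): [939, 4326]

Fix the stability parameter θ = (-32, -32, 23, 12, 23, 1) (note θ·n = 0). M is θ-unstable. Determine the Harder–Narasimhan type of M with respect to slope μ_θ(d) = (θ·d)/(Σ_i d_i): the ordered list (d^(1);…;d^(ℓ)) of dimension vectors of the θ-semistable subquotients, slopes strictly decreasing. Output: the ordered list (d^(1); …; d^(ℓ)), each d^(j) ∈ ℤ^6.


Interval decomposition of M: I[1,1], I[2,2], I[2,3], I[2,5], I[3,3], I[5,6].
HN type (ℓ=4): μ^(1)=23; μ^(2)=35/2; μ^(3)=12; μ^(4)=-32

((0, 0, 2, 0, 1, 0); (0, 0, 1, 1, 0, 0); (0, 0, 0, 0, 1, 1); (1, 3, 0, 0, 0, 0))


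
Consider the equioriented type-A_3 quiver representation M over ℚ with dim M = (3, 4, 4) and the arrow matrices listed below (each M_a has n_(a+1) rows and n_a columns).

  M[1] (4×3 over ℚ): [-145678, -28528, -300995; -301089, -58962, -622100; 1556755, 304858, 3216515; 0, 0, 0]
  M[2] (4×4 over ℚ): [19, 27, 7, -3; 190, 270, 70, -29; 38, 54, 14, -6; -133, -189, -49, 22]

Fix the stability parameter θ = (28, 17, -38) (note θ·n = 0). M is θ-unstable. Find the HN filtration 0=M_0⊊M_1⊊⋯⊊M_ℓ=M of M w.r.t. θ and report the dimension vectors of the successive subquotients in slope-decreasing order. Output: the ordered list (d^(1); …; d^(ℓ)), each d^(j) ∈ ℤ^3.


Barcode: M ≅ I[1,1], I[1,2]^2, I[2,3]^2, I[3,3]^2. HN layers by μ_θ (4 steps, strictly decreasing):
  μ^(1)=28; μ^(2)=45/2; μ^(3)=-21/2; μ^(4)=-38

((1, 0, 0); (2, 2, 0); (0, 2, 2); (0, 0, 2))


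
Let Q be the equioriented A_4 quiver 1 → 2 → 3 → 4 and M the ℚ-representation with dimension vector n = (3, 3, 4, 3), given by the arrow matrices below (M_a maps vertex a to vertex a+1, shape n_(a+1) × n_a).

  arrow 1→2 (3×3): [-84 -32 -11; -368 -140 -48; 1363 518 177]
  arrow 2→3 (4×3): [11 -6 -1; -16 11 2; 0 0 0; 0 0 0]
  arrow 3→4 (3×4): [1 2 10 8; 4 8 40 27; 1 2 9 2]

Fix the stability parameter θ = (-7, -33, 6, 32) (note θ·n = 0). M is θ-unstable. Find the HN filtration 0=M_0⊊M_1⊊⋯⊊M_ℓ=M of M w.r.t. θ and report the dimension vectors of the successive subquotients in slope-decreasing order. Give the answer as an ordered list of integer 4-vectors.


Via rank(M_{q-1}∘⋯∘M_p): M ≅ I[1,2], I[1,3], I[1,4], I[3,4]^2.
μ_θ-semistable layers: μ^(1)=32; μ^(2)=6; μ^(3)=-20

((0, 0, 0, 3); (0, 0, 4, 0); (3, 3, 0, 0))


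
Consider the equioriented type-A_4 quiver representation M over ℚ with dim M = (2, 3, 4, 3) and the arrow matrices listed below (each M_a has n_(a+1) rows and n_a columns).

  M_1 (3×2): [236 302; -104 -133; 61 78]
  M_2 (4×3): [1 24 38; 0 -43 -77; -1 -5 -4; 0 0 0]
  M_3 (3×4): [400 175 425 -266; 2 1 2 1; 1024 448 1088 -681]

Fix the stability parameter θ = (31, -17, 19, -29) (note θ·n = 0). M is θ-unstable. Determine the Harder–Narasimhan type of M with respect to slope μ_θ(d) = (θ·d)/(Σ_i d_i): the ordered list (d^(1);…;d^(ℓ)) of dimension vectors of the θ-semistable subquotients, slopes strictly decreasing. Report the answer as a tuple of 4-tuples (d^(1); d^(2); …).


Barcode: M ≅ I[1,4]^2, I[2,3], I[3,4]. HN layers by μ_θ (4 steps, strictly decreasing):
  μ^(1)=19; μ^(2)=1; μ^(3)=-5; μ^(4)=-17

((0, 0, 1, 0); (2, 2, 2, 2); (0, 0, 1, 1); (0, 1, 0, 0))


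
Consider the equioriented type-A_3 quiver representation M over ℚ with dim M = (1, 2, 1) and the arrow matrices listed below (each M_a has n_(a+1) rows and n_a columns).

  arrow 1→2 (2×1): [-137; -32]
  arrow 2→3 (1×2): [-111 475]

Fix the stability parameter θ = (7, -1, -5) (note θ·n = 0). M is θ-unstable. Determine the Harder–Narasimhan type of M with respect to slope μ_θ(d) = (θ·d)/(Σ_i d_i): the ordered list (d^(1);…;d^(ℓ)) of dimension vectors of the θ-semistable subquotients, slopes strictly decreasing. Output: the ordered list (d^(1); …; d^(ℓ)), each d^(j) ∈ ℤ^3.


Via rank(M_{q-1}∘⋯∘M_p): M ≅ I[1,3], I[2,2].
μ_θ-semistable layers: μ^(1)=1/3; μ^(2)=-1

((1, 1, 1); (0, 1, 0))


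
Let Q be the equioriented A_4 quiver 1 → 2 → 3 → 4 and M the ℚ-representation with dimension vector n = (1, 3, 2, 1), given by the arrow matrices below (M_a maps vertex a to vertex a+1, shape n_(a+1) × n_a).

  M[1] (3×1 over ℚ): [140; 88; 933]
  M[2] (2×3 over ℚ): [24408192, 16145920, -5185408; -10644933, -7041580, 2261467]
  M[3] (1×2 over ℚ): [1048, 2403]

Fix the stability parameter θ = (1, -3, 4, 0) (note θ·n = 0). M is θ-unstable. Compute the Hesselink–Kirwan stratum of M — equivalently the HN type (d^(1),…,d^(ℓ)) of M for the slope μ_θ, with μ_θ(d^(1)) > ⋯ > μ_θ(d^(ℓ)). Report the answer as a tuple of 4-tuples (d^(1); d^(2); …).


Interval decomposition of M: I[1,4], I[2,2]^2, I[3,3].
HN type (ℓ=4): μ^(1)=4; μ^(2)=2; μ^(3)=-1; μ^(4)=-3

((0, 0, 1, 0); (0, 0, 1, 1); (1, 1, 0, 0); (0, 2, 0, 0))


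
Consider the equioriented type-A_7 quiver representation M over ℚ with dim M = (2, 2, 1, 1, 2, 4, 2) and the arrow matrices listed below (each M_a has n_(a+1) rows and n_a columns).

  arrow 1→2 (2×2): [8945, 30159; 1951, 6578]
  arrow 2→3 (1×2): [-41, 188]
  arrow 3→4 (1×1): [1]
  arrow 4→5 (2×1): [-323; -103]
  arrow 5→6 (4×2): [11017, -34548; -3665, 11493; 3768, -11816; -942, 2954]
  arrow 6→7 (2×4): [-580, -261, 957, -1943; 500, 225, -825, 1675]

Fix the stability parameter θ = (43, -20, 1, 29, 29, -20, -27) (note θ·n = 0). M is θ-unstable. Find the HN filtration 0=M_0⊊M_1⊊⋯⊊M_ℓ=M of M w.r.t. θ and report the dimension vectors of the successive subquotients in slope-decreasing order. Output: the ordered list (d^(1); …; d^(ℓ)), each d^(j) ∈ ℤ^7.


Interval decomposition of M: I[1,2], I[1,6], I[5,7], I[6,6]^2, I[7,7].
HN type (ℓ=6): μ^(1)=38/3; μ^(2)=23/2; μ^(3)=8; μ^(4)=-6; μ^(5)=-20; μ^(6)=-27

((0, 0, 0, 1, 1, 1, 0); (1, 1, 0, 0, 0, 0, 0); (1, 1, 1, 0, 0, 0, 0); (0, 0, 0, 0, 1, 1, 1); (0, 0, 0, 0, 0, 2, 0); (0, 0, 0, 0, 0, 0, 1))


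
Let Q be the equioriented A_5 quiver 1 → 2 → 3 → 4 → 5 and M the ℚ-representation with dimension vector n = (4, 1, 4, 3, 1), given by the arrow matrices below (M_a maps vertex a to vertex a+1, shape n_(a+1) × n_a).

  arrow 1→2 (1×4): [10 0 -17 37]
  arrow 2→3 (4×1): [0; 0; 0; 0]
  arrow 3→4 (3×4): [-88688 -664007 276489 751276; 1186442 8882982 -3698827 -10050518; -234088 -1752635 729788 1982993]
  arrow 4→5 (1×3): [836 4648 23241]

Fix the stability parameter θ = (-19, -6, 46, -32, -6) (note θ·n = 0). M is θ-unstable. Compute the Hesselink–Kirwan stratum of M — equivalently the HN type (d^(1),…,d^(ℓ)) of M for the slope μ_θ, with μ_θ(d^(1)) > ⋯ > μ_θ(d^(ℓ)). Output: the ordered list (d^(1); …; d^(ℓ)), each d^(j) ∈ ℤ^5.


Barcode: M ≅ I[1,1]^3, I[1,2], I[3,3], I[3,4]^2, I[3,5]. HN layers by μ_θ (5 steps, strictly decreasing):
  μ^(1)=46; μ^(2)=7; μ^(3)=8/3; μ^(4)=-6; μ^(5)=-19

((0, 0, 1, 0, 0); (0, 0, 2, 2, 0); (0, 0, 1, 1, 1); (0, 1, 0, 0, 0); (4, 0, 0, 0, 0))


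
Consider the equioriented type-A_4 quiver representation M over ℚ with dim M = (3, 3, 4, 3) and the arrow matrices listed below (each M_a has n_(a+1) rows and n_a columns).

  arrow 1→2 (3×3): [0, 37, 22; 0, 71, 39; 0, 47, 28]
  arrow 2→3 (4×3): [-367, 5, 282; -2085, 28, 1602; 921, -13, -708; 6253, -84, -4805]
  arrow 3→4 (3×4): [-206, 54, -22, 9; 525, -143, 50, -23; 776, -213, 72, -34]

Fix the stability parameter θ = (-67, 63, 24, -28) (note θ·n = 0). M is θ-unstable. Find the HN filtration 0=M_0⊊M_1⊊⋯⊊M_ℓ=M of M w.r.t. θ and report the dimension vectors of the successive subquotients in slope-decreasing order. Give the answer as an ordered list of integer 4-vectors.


Via rank(M_{q-1}∘⋯∘M_p): M ≅ I[1,1], I[1,4]^2, I[2,4], I[3,3].
μ_θ-semistable layers: μ^(1)=24; μ^(2)=59/3; μ^(3)=-67

((0, 0, 1, 0); (0, 3, 3, 3); (3, 0, 0, 0))


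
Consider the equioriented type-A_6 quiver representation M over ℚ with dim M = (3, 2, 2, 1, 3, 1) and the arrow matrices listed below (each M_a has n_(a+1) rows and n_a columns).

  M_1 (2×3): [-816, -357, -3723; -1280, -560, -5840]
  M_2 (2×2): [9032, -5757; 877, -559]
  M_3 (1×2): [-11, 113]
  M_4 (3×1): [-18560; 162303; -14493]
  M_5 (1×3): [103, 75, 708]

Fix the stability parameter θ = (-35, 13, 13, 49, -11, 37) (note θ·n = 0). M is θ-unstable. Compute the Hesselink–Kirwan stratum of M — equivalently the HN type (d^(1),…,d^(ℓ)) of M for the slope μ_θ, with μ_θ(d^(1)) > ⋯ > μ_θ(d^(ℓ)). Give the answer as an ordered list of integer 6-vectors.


Interval decomposition of M: I[1,1]^2, I[1,6], I[2,3], I[5,5]^2.
HN type (ℓ=5): μ^(1)=37; μ^(2)=19; μ^(3)=13; μ^(4)=-11; μ^(5)=-35

((0, 0, 0, 0, 0, 1); (0, 0, 0, 1, 1, 0); (0, 2, 2, 0, 0, 0); (0, 0, 0, 0, 2, 0); (3, 0, 0, 0, 0, 0))


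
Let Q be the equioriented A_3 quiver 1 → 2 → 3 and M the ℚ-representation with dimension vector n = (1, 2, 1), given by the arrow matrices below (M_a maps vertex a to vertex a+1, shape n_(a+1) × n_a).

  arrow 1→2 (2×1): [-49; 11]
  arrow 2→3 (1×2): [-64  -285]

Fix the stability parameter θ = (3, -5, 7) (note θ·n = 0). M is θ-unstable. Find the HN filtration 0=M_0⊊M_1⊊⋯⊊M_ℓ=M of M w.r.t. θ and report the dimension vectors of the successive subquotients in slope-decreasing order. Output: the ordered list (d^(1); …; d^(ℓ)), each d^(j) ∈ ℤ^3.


Interval decomposition of M: I[1,3], I[2,2].
HN type (ℓ=3): μ^(1)=7; μ^(2)=-1; μ^(3)=-5

((0, 0, 1); (1, 1, 0); (0, 1, 0))


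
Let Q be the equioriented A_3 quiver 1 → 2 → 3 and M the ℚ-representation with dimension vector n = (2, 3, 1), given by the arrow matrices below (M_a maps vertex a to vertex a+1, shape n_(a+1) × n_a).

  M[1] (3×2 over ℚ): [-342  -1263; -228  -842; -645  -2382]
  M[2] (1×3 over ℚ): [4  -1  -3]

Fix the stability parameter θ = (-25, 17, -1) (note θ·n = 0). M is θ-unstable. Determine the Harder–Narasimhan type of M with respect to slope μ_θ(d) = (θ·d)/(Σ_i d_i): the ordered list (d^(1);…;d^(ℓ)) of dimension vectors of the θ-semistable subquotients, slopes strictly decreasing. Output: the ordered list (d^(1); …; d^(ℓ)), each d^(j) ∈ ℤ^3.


Interval decomposition of M: I[1,2], I[1,3], I[2,2].
HN type (ℓ=3): μ^(1)=17; μ^(2)=8; μ^(3)=-25

((0, 2, 0); (0, 1, 1); (2, 0, 0))


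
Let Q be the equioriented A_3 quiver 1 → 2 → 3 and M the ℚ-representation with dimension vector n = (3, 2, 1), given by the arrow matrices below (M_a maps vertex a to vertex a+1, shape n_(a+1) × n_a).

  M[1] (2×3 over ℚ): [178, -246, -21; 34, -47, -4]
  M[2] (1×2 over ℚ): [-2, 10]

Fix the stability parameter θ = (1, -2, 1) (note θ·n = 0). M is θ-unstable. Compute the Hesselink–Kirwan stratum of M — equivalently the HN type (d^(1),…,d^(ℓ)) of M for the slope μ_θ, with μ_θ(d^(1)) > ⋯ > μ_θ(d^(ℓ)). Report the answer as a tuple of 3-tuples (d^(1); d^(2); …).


Barcode: M ≅ I[1,1], I[1,2], I[1,3]. HN layers by μ_θ (2 steps, strictly decreasing):
  μ^(1)=1; μ^(2)=-1/2

((1, 0, 1); (2, 2, 0))


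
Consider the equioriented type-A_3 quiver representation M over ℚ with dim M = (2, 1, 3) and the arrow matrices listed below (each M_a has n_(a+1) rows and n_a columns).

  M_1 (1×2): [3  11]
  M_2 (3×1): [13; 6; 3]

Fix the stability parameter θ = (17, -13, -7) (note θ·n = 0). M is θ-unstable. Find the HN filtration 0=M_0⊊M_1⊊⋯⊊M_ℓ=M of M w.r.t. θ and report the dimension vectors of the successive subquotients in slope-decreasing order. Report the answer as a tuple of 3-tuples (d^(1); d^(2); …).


Interval decomposition of M: I[1,1], I[1,3], I[3,3]^2.
HN type (ℓ=3): μ^(1)=17; μ^(2)=-1; μ^(3)=-7

((1, 0, 0); (1, 1, 1); (0, 0, 2))


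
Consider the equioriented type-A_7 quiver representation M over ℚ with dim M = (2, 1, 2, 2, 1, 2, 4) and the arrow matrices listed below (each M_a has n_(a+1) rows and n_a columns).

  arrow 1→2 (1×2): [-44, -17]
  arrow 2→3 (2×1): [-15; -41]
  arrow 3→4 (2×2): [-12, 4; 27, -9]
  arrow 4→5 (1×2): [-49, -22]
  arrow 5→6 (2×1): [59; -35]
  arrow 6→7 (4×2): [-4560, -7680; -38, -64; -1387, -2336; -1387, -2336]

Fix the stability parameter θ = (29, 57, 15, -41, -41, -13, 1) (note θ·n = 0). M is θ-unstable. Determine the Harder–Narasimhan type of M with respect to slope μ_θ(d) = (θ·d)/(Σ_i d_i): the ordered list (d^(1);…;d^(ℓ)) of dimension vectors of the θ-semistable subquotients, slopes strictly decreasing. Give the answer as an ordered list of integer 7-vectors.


Via rank(M_{q-1}∘⋯∘M_p): M ≅ I[1,1], I[1,7], I[3,3], I[4,4], I[6,6], I[7,7]^3.
μ_θ-semistable layers: μ^(1)=29; μ^(2)=15; μ^(3)=1; μ^(4)=-13; μ^(5)=-41

((1, 0, 0, 0, 0, 0, 0); (0, 0, 1, 0, 0, 0, 0); (1, 1, 1, 1, 1, 1, 4); (0, 0, 0, 0, 0, 1, 0); (0, 0, 0, 1, 0, 0, 0))


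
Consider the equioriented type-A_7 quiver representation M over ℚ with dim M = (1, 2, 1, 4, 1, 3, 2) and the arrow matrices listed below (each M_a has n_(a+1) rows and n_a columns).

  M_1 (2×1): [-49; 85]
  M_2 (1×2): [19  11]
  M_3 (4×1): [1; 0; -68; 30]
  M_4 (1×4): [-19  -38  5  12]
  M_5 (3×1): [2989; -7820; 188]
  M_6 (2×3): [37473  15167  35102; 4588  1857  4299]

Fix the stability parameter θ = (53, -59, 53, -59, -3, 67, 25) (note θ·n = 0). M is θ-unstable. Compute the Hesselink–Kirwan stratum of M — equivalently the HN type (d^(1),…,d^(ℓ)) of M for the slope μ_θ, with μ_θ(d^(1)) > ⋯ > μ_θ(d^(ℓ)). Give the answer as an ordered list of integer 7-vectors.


Interval decomposition of M: I[1,7], I[2,2], I[4,4]^3, I[6,6], I[6,7].
HN type (ℓ=4): μ^(1)=67; μ^(2)=46; μ^(3)=-3; μ^(4)=-59

((0, 0, 0, 0, 0, 1, 0); (0, 0, 0, 0, 0, 2, 2); (1, 1, 1, 1, 1, 0, 0); (0, 1, 0, 3, 0, 0, 0))


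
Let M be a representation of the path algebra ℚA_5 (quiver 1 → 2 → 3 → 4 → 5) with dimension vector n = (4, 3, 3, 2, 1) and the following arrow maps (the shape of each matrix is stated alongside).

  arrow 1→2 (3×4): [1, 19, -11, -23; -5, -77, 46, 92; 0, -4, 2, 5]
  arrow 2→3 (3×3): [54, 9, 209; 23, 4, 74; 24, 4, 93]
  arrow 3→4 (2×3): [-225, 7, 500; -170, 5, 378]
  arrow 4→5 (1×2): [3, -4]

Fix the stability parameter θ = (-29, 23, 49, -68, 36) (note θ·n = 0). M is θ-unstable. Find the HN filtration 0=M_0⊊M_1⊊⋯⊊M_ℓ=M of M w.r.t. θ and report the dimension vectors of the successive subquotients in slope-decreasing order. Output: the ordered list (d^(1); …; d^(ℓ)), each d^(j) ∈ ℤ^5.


Interval decomposition of M: I[1,1], I[1,3], I[1,4], I[1,5].
HN type (ℓ=5): μ^(1)=49; μ^(2)=36; μ^(3)=23; μ^(4)=4/3; μ^(5)=-29

((0, 0, 1, 0, 0); (0, 0, 0, 0, 1); (0, 1, 0, 0, 0); (0, 2, 2, 2, 0); (4, 0, 0, 0, 0))


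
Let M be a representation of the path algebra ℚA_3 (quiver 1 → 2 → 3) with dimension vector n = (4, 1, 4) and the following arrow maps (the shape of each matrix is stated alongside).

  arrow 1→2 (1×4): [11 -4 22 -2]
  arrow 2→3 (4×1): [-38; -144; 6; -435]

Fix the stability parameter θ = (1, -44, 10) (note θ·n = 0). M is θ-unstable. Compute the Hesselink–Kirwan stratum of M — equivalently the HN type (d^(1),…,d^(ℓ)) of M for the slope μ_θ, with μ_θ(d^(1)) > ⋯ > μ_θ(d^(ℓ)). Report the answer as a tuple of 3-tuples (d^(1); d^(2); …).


Barcode: M ≅ I[1,1]^3, I[1,3], I[3,3]^3. HN layers by μ_θ (3 steps, strictly decreasing):
  μ^(1)=10; μ^(2)=1; μ^(3)=-43/2

((0, 0, 4); (3, 0, 0); (1, 1, 0))


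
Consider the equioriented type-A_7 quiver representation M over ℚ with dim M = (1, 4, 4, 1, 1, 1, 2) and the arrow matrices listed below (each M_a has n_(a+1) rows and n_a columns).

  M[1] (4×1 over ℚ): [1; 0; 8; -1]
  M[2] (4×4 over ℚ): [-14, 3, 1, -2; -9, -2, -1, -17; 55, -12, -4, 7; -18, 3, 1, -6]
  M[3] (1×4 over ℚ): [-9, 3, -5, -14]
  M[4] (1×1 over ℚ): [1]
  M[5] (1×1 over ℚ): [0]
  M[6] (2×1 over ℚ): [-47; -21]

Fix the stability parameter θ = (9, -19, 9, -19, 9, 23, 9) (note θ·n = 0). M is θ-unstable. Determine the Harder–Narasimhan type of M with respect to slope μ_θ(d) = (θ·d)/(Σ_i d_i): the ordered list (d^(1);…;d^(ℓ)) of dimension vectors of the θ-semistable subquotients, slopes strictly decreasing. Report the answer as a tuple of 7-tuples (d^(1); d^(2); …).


Barcode: M ≅ I[1,5], I[2,2], I[2,3]^2, I[3,3], I[6,7], I[7,7]. HN layers by μ_θ (4 steps, strictly decreasing):
  μ^(1)=16; μ^(2)=9; μ^(3)=-5; μ^(4)=-19

((0, 0, 0, 0, 0, 1, 1); (0, 0, 3, 0, 1, 0, 1); (1, 1, 1, 1, 0, 0, 0); (0, 3, 0, 0, 0, 0, 0))
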